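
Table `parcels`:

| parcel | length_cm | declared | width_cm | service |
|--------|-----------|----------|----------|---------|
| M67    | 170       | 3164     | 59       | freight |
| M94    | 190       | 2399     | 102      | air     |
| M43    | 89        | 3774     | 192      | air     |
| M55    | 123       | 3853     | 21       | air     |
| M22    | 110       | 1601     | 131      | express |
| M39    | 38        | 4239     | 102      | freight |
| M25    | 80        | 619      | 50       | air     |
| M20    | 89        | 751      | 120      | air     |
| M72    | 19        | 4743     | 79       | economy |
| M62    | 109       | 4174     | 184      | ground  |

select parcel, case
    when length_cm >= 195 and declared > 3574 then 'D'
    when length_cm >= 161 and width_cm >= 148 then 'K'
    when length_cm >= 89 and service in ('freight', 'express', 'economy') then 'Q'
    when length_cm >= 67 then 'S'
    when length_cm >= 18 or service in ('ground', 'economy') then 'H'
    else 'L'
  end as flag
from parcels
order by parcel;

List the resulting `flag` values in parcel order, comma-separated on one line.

parcel=M20: length_cm >= 67 → S
parcel=M22: length_cm >= 89 and service in ('freight', 'express', 'economy') → Q
parcel=M25: length_cm >= 67 → S
parcel=M39: length_cm >= 18 or service in ('ground', 'economy') → H
parcel=M43: length_cm >= 67 → S
parcel=M55: length_cm >= 67 → S
parcel=M62: length_cm >= 67 → S
parcel=M67: length_cm >= 89 and service in ('freight', 'express', 'economy') → Q
parcel=M72: length_cm >= 18 or service in ('ground', 'economy') → H
parcel=M94: length_cm >= 67 → S

S, Q, S, H, S, S, S, Q, H, S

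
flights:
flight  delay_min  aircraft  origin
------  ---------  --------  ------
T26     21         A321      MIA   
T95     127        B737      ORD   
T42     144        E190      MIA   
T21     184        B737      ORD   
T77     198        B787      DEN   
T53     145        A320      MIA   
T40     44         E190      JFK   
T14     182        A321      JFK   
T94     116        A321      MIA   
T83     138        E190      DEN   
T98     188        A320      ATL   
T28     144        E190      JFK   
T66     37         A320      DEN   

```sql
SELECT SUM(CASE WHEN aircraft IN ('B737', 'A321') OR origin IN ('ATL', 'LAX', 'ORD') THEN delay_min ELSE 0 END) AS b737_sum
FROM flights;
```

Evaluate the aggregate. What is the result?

818

flight=T26: ✓ → 21
flight=T95: ✓ → 127
flight=T42: ✗
flight=T21: ✓ → 184
flight=T77: ✗
flight=T53: ✗
flight=T40: ✗
flight=T14: ✓ → 182
flight=T94: ✓ → 116
flight=T83: ✗
flight=T98: ✓ → 188
flight=T28: ✗
flight=T66: ✗
b737_sum = 21 + 127 + 184 + 182 + 116 + 188 = 818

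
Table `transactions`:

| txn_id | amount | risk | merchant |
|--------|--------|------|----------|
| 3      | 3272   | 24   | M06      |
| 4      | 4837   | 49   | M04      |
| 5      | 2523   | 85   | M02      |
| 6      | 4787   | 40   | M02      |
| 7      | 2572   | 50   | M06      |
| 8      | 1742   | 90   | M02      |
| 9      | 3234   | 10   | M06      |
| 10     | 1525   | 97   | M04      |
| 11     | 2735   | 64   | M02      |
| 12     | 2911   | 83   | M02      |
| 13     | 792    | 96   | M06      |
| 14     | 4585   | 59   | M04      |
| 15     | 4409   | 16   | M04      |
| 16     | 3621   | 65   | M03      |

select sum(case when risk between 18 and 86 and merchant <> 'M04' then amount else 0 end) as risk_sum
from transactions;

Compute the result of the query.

22421

txn_id=3: ✓ → 3272
txn_id=4: ✗
txn_id=5: ✓ → 2523
txn_id=6: ✓ → 4787
txn_id=7: ✓ → 2572
txn_id=8: ✗
txn_id=9: ✗
txn_id=10: ✗
txn_id=11: ✓ → 2735
txn_id=12: ✓ → 2911
txn_id=13: ✗
txn_id=14: ✗
txn_id=15: ✗
txn_id=16: ✓ → 3621
risk_sum = 3272 + 2523 + 4787 + 2572 + 2735 + 2911 + 3621 = 22421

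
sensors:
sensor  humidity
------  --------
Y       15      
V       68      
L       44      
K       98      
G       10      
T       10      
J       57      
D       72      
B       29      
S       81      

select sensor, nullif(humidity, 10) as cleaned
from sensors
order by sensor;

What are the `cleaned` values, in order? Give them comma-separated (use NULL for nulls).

29, 72, NULL, 57, 98, 44, 81, NULL, 68, 15

sensor=B: humidity=29 vs 10: differ → 29
sensor=D: humidity=72 vs 10: differ → 72
sensor=G: humidity=10 vs 10: equal → NULL
sensor=J: humidity=57 vs 10: differ → 57
sensor=K: humidity=98 vs 10: differ → 98
sensor=L: humidity=44 vs 10: differ → 44
sensor=S: humidity=81 vs 10: differ → 81
sensor=T: humidity=10 vs 10: equal → NULL
sensor=V: humidity=68 vs 10: differ → 68
sensor=Y: humidity=15 vs 10: differ → 15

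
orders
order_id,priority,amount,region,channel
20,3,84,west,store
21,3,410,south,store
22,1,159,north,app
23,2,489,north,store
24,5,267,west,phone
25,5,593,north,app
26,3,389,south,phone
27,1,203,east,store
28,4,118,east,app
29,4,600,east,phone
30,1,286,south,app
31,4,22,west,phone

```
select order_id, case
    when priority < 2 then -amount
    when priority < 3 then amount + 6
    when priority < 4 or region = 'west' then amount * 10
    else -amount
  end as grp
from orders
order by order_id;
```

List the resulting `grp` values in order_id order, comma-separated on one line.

order_id=20: priority < 4 or region = 'west' → 840
order_id=21: priority < 4 or region = 'west' → 4100
order_id=22: priority < 2 → -159
order_id=23: priority < 3 → 495
order_id=24: priority < 4 or region = 'west' → 2670
order_id=25: ELSE → -593
order_id=26: priority < 4 or region = 'west' → 3890
order_id=27: priority < 2 → -203
order_id=28: ELSE → -118
order_id=29: ELSE → -600
order_id=30: priority < 2 → -286
order_id=31: priority < 4 or region = 'west' → 220

840, 4100, -159, 495, 2670, -593, 3890, -203, -118, -600, -286, 220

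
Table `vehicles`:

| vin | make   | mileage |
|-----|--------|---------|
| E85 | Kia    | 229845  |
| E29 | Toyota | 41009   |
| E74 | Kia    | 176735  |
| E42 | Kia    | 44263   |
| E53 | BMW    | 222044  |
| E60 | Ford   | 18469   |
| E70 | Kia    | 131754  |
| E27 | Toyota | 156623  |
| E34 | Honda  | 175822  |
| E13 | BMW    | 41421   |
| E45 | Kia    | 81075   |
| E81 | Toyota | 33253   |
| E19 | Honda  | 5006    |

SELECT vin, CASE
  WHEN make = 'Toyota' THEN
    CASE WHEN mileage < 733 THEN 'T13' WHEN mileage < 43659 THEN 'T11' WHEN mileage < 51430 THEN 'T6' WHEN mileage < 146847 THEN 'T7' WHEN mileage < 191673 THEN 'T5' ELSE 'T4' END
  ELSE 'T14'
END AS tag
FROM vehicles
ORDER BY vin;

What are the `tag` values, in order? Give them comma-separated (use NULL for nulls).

vin=E13: make='BMW' → outer ELSE → T14
vin=E19: make='Honda' → outer ELSE → T14
vin=E27: make='Toyota' → inner[mileage < 191673] → T5
vin=E29: make='Toyota' → inner[mileage < 43659] → T11
vin=E34: make='Honda' → outer ELSE → T14
vin=E42: make='Kia' → outer ELSE → T14
vin=E45: make='Kia' → outer ELSE → T14
vin=E53: make='BMW' → outer ELSE → T14
vin=E60: make='Ford' → outer ELSE → T14
vin=E70: make='Kia' → outer ELSE → T14
vin=E74: make='Kia' → outer ELSE → T14
vin=E81: make='Toyota' → inner[mileage < 43659] → T11
vin=E85: make='Kia' → outer ELSE → T14

T14, T14, T5, T11, T14, T14, T14, T14, T14, T14, T14, T11, T14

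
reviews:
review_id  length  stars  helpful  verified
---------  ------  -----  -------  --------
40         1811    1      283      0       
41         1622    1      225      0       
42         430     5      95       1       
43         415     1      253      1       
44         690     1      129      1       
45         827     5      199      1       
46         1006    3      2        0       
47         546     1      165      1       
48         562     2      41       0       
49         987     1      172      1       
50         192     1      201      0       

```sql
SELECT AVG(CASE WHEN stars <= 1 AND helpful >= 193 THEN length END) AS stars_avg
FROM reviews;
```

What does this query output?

1010

review_id=40: ✓ → 1811
review_id=41: ✓ → 1622
review_id=42: ✗
review_id=43: ✓ → 415
review_id=44: ✗
review_id=45: ✗
review_id=46: ✗
review_id=47: ✗
review_id=48: ✗
review_id=49: ✗
review_id=50: ✓ → 192
stars_avg = (1811 + 1622 + 415 + 192) / 4 = 1010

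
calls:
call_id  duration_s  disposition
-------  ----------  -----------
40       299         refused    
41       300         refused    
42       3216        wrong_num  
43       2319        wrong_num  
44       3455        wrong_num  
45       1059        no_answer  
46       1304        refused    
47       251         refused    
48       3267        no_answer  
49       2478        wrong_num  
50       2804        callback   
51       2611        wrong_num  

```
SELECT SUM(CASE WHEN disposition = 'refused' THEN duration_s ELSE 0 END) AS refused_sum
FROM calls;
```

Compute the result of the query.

call_id=40: ✓ → 299
call_id=41: ✓ → 300
call_id=42: ✗
call_id=43: ✗
call_id=44: ✗
call_id=45: ✗
call_id=46: ✓ → 1304
call_id=47: ✓ → 251
call_id=48: ✗
call_id=49: ✗
call_id=50: ✗
call_id=51: ✗
refused_sum = 299 + 300 + 1304 + 251 = 2154

2154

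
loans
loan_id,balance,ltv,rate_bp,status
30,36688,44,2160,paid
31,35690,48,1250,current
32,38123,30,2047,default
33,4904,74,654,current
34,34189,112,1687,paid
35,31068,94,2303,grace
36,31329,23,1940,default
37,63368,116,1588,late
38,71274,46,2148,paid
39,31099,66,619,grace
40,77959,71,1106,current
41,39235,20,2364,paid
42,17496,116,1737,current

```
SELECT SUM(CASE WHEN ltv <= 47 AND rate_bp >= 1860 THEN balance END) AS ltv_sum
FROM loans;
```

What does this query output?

loan_id=30: ✓ → 36688
loan_id=31: ✗
loan_id=32: ✓ → 38123
loan_id=33: ✗
loan_id=34: ✗
loan_id=35: ✗
loan_id=36: ✓ → 31329
loan_id=37: ✗
loan_id=38: ✓ → 71274
loan_id=39: ✗
loan_id=40: ✗
loan_id=41: ✓ → 39235
loan_id=42: ✗
ltv_sum = 36688 + 38123 + 31329 + 71274 + 39235 = 216649

216649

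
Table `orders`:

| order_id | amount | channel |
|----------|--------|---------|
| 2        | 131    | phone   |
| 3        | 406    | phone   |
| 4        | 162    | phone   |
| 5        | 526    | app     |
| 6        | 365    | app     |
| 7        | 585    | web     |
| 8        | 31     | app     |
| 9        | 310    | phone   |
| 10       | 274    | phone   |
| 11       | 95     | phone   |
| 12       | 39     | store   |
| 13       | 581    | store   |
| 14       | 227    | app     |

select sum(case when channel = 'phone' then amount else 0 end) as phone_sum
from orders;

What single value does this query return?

1378

order_id=2: ✓ → 131
order_id=3: ✓ → 406
order_id=4: ✓ → 162
order_id=5: ✗
order_id=6: ✗
order_id=7: ✗
order_id=8: ✗
order_id=9: ✓ → 310
order_id=10: ✓ → 274
order_id=11: ✓ → 95
order_id=12: ✗
order_id=13: ✗
order_id=14: ✗
phone_sum = 131 + 406 + 162 + 310 + 274 + 95 = 1378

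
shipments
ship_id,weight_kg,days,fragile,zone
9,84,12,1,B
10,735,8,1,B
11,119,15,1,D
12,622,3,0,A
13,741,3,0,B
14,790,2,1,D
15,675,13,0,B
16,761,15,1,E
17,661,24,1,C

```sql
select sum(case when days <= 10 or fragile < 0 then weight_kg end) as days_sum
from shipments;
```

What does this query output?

ship_id=9: ✗
ship_id=10: ✓ → 735
ship_id=11: ✗
ship_id=12: ✓ → 622
ship_id=13: ✓ → 741
ship_id=14: ✓ → 790
ship_id=15: ✗
ship_id=16: ✗
ship_id=17: ✗
days_sum = 735 + 622 + 741 + 790 = 2888

2888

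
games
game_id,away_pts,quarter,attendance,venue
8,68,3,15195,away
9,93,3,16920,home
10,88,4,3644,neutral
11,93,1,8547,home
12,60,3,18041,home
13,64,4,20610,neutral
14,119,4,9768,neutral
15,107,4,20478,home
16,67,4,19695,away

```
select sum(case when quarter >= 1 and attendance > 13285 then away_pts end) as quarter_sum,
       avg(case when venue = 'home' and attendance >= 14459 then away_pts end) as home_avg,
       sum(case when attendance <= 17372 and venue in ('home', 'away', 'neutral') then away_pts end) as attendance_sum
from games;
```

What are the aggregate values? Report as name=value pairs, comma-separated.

quarter_sum=459, home_avg=86.6666666667, attendance_sum=461

[quarter_sum: quarter >= 1 and attendance > 13285]
game_id=8: ✓ → 68
game_id=9: ✓ → 93
game_id=10: ✗
game_id=11: ✗
game_id=12: ✓ → 60
game_id=13: ✓ → 64
game_id=14: ✗
game_id=15: ✓ → 107
game_id=16: ✓ → 67
quarter_sum = 68 + 93 + 60 + 64 + 107 + 67 = 459
—
[home_avg: venue = 'home' and attendance >= 14459]
game_id=8: ✗
game_id=9: ✓ → 93
game_id=10: ✗
game_id=11: ✗
game_id=12: ✓ → 60
game_id=13: ✗
game_id=14: ✗
game_id=15: ✓ → 107
game_id=16: ✗
home_avg = (93 + 60 + 107) / 3 = 86.6666666667
—
[attendance_sum: attendance <= 17372 and venue in ('home', 'away', 'neutral')]
game_id=8: ✓ → 68
game_id=9: ✓ → 93
game_id=10: ✓ → 88
game_id=11: ✓ → 93
game_id=12: ✗
game_id=13: ✗
game_id=14: ✓ → 119
game_id=15: ✗
game_id=16: ✗
attendance_sum = 68 + 93 + 88 + 93 + 119 = 461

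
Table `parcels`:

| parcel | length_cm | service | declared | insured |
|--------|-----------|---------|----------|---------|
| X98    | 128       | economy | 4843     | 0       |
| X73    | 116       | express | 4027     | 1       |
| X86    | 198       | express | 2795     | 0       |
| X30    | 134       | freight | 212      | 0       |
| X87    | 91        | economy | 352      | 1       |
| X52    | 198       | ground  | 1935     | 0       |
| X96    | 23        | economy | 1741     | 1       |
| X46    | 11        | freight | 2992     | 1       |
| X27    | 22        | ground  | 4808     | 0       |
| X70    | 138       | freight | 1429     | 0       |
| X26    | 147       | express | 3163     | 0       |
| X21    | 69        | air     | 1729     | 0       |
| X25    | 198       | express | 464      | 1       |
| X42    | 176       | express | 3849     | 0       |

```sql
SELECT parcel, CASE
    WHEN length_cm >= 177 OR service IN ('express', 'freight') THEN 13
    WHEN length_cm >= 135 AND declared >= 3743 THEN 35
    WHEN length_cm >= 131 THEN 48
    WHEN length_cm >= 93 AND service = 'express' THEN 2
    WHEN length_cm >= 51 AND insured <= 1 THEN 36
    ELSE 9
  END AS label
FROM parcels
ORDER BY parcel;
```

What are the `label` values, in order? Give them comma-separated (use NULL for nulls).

36, 13, 13, 9, 13, 13, 13, 13, 13, 13, 13, 36, 9, 36

parcel=X21: length_cm >= 51 AND insured <= 1 → 36
parcel=X25: length_cm >= 177 OR service IN ('express', 'freight') → 13
parcel=X26: length_cm >= 177 OR service IN ('express', 'freight') → 13
parcel=X27: ELSE → 9
parcel=X30: length_cm >= 177 OR service IN ('express', 'freight') → 13
parcel=X42: length_cm >= 177 OR service IN ('express', 'freight') → 13
parcel=X46: length_cm >= 177 OR service IN ('express', 'freight') → 13
parcel=X52: length_cm >= 177 OR service IN ('express', 'freight') → 13
parcel=X70: length_cm >= 177 OR service IN ('express', 'freight') → 13
parcel=X73: length_cm >= 177 OR service IN ('express', 'freight') → 13
parcel=X86: length_cm >= 177 OR service IN ('express', 'freight') → 13
parcel=X87: length_cm >= 51 AND insured <= 1 → 36
parcel=X96: ELSE → 9
parcel=X98: length_cm >= 51 AND insured <= 1 → 36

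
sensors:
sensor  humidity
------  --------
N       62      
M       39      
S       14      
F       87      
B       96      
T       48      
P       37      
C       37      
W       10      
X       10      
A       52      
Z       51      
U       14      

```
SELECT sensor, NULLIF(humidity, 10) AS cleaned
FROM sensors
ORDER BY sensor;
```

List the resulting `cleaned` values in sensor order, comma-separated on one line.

sensor=A: humidity=52 vs 10: differ → 52
sensor=B: humidity=96 vs 10: differ → 96
sensor=C: humidity=37 vs 10: differ → 37
sensor=F: humidity=87 vs 10: differ → 87
sensor=M: humidity=39 vs 10: differ → 39
sensor=N: humidity=62 vs 10: differ → 62
sensor=P: humidity=37 vs 10: differ → 37
sensor=S: humidity=14 vs 10: differ → 14
sensor=T: humidity=48 vs 10: differ → 48
sensor=U: humidity=14 vs 10: differ → 14
sensor=W: humidity=10 vs 10: equal → NULL
sensor=X: humidity=10 vs 10: equal → NULL
sensor=Z: humidity=51 vs 10: differ → 51

52, 96, 37, 87, 39, 62, 37, 14, 48, 14, NULL, NULL, 51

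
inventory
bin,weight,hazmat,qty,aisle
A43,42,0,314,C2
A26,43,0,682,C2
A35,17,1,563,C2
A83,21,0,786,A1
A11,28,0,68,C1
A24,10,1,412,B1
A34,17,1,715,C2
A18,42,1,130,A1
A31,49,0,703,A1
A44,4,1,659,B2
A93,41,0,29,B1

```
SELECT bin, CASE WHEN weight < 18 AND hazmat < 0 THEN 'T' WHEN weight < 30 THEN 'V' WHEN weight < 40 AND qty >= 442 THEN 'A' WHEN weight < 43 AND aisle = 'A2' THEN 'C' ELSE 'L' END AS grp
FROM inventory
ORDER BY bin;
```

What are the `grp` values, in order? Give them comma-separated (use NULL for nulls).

V, L, V, L, L, V, V, L, V, V, L

bin=A11: weight < 30 → V
bin=A18: ELSE → L
bin=A24: weight < 30 → V
bin=A26: ELSE → L
bin=A31: ELSE → L
bin=A34: weight < 30 → V
bin=A35: weight < 30 → V
bin=A43: ELSE → L
bin=A44: weight < 30 → V
bin=A83: weight < 30 → V
bin=A93: ELSE → L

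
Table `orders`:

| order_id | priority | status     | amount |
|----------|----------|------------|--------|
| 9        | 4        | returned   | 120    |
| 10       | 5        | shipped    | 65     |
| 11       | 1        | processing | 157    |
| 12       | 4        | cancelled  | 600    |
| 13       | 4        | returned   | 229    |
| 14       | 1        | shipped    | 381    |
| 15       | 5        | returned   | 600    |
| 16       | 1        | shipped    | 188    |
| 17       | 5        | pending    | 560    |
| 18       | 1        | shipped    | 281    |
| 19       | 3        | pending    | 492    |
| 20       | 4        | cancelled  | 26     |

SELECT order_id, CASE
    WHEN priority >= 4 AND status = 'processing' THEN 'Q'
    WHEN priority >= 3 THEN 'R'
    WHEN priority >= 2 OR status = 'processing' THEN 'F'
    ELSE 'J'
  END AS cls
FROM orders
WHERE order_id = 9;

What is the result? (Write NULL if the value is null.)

order_id = 9: priority=4, status=returned, amount=120.
priority >= 4 AND status = 'processing' → false
priority >= 3 → true → R

R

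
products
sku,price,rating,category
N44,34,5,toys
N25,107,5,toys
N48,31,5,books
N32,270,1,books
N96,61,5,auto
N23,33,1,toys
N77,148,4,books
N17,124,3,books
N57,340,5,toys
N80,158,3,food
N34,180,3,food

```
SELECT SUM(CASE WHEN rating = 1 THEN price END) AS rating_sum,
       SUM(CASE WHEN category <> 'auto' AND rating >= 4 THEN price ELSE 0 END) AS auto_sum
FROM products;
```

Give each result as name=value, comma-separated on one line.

rating_sum=303, auto_sum=660

[rating_sum: rating = 1]
sku=N44: ✗
sku=N25: ✗
sku=N48: ✗
sku=N32: ✓ → 270
sku=N96: ✗
sku=N23: ✓ → 33
sku=N77: ✗
sku=N17: ✗
sku=N57: ✗
sku=N80: ✗
sku=N34: ✗
rating_sum = 270 + 33 = 303
—
[auto_sum: category <> 'auto' AND rating >= 4]
sku=N44: ✓ → 34
sku=N25: ✓ → 107
sku=N48: ✓ → 31
sku=N32: ✗
sku=N96: ✗
sku=N23: ✗
sku=N77: ✓ → 148
sku=N17: ✗
sku=N57: ✓ → 340
sku=N80: ✗
sku=N34: ✗
auto_sum = 34 + 107 + 31 + 148 + 340 = 660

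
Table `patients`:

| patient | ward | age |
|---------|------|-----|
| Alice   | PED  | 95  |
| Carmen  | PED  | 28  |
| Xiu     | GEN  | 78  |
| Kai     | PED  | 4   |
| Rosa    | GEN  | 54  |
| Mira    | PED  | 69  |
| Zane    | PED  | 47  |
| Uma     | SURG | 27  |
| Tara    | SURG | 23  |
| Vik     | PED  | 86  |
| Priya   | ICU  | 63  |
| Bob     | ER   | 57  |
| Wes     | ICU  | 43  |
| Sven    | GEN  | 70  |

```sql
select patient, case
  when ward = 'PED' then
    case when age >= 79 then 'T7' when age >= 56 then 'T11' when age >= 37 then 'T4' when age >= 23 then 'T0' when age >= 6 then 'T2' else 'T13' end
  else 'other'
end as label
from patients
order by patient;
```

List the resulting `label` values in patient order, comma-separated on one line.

patient=Alice: ward='PED' → inner[age >= 79] → T7
patient=Bob: ward='ER' → outer ELSE → other
patient=Carmen: ward='PED' → inner[age >= 23] → T0
patient=Kai: ward='PED' → inner[ELSE] → T13
patient=Mira: ward='PED' → inner[age >= 56] → T11
patient=Priya: ward='ICU' → outer ELSE → other
patient=Rosa: ward='GEN' → outer ELSE → other
patient=Sven: ward='GEN' → outer ELSE → other
patient=Tara: ward='SURG' → outer ELSE → other
patient=Uma: ward='SURG' → outer ELSE → other
patient=Vik: ward='PED' → inner[age >= 79] → T7
patient=Wes: ward='ICU' → outer ELSE → other
patient=Xiu: ward='GEN' → outer ELSE → other
patient=Zane: ward='PED' → inner[age >= 37] → T4

T7, other, T0, T13, T11, other, other, other, other, other, T7, other, other, T4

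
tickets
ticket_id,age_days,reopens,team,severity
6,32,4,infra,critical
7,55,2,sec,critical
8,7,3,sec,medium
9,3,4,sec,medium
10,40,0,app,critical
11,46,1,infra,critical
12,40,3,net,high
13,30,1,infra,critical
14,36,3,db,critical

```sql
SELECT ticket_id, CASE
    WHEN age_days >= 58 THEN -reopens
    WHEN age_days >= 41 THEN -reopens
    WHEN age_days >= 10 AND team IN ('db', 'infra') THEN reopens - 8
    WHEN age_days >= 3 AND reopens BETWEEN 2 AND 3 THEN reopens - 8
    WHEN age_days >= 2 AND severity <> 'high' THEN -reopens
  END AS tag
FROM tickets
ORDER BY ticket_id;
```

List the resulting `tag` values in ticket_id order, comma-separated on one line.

-4, -2, -5, -4, 0, -1, -5, -7, -5

ticket_id=6: age_days >= 10 AND team IN ('db', 'infra') → -4
ticket_id=7: age_days >= 41 → -2
ticket_id=8: age_days >= 3 AND reopens BETWEEN 2 AND 3 → -5
ticket_id=9: age_days >= 2 AND severity <> 'high' → -4
ticket_id=10: age_days >= 2 AND severity <> 'high' → 0
ticket_id=11: age_days >= 41 → -1
ticket_id=12: age_days >= 3 AND reopens BETWEEN 2 AND 3 → -5
ticket_id=13: age_days >= 10 AND team IN ('db', 'infra') → -7
ticket_id=14: age_days >= 10 AND team IN ('db', 'infra') → -5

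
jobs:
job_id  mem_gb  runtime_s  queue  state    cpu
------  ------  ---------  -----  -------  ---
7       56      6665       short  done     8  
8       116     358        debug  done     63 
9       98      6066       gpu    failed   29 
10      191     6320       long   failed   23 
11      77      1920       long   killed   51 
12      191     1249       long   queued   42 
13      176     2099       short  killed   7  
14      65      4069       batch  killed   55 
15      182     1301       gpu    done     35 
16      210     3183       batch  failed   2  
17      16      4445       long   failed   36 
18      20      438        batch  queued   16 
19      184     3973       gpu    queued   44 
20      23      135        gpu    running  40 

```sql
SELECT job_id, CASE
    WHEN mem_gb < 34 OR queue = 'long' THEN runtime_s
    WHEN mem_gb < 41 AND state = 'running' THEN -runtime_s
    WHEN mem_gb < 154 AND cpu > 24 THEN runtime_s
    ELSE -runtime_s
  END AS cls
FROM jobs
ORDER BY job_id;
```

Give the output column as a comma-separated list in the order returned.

job_id=7: ELSE → -6665
job_id=8: mem_gb < 154 AND cpu > 24 → 358
job_id=9: mem_gb < 154 AND cpu > 24 → 6066
job_id=10: mem_gb < 34 OR queue = 'long' → 6320
job_id=11: mem_gb < 34 OR queue = 'long' → 1920
job_id=12: mem_gb < 34 OR queue = 'long' → 1249
job_id=13: ELSE → -2099
job_id=14: mem_gb < 154 AND cpu > 24 → 4069
job_id=15: ELSE → -1301
job_id=16: ELSE → -3183
job_id=17: mem_gb < 34 OR queue = 'long' → 4445
job_id=18: mem_gb < 34 OR queue = 'long' → 438
job_id=19: ELSE → -3973
job_id=20: mem_gb < 34 OR queue = 'long' → 135

-6665, 358, 6066, 6320, 1920, 1249, -2099, 4069, -1301, -3183, 4445, 438, -3973, 135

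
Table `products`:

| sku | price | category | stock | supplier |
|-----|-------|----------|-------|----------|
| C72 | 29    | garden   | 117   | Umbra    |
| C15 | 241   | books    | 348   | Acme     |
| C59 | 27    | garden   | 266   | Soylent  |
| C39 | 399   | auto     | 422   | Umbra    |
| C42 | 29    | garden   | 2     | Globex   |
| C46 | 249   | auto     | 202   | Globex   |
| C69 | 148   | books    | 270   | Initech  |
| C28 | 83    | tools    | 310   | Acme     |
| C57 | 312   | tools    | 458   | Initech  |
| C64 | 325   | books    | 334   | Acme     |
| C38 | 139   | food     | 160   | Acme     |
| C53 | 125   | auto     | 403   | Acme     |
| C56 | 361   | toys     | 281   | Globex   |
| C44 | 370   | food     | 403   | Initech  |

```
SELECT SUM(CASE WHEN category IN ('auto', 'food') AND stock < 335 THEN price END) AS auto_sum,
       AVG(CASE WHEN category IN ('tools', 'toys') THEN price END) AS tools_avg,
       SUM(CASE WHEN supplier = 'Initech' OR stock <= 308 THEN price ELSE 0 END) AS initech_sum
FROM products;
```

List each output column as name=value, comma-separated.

auto_sum=388, tools_avg=252, initech_sum=1664

[auto_sum: category IN ('auto', 'food') AND stock < 335]
sku=C72: ✗
sku=C15: ✗
sku=C59: ✗
sku=C39: ✗
sku=C42: ✗
sku=C46: ✓ → 249
sku=C69: ✗
sku=C28: ✗
sku=C57: ✗
sku=C64: ✗
sku=C38: ✓ → 139
sku=C53: ✗
sku=C56: ✗
sku=C44: ✗
auto_sum = 249 + 139 = 388
—
[tools_avg: category IN ('tools', 'toys')]
sku=C72: ✗
sku=C15: ✗
sku=C59: ✗
sku=C39: ✗
sku=C42: ✗
sku=C46: ✗
sku=C69: ✗
sku=C28: ✓ → 83
sku=C57: ✓ → 312
sku=C64: ✗
sku=C38: ✗
sku=C53: ✗
sku=C56: ✓ → 361
sku=C44: ✗
tools_avg = (83 + 312 + 361) / 3 = 252
—
[initech_sum: supplier = 'Initech' OR stock <= 308]
sku=C72: ✓ → 29
sku=C15: ✗
sku=C59: ✓ → 27
sku=C39: ✗
sku=C42: ✓ → 29
sku=C46: ✓ → 249
sku=C69: ✓ → 148
sku=C28: ✗
sku=C57: ✓ → 312
sku=C64: ✗
sku=C38: ✓ → 139
sku=C53: ✗
sku=C56: ✓ → 361
sku=C44: ✓ → 370
initech_sum = 29 + 27 + 29 + 249 + 148 + 312 + 139 + 361 + 370 = 1664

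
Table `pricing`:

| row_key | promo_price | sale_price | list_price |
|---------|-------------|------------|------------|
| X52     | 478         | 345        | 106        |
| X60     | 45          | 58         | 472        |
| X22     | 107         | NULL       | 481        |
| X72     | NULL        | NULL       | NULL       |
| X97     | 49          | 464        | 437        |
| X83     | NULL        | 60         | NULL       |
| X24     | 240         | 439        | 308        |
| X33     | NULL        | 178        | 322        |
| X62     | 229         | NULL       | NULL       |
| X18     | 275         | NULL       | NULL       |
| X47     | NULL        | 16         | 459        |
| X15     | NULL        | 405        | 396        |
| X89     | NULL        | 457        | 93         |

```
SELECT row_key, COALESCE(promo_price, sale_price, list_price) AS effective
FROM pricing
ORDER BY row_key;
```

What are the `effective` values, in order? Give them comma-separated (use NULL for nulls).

405, 275, 107, 240, 178, 16, 478, 45, 229, NULL, 60, 457, 49

row_key=X15: promo_price=NULL, sale_price=405 → 405
row_key=X18: promo_price=275 → 275
row_key=X22: promo_price=107 → 107
row_key=X24: promo_price=240 → 240
row_key=X33: promo_price=NULL, sale_price=178 → 178
row_key=X47: promo_price=NULL, sale_price=16 → 16
row_key=X52: promo_price=478 → 478
row_key=X60: promo_price=45 → 45
row_key=X62: promo_price=229 → 229
row_key=X72: promo_price=NULL, sale_price=NULL, list_price=NULL (all NULL) → NULL
row_key=X83: promo_price=NULL, sale_price=60 → 60
row_key=X89: promo_price=NULL, sale_price=457 → 457
row_key=X97: promo_price=49 → 49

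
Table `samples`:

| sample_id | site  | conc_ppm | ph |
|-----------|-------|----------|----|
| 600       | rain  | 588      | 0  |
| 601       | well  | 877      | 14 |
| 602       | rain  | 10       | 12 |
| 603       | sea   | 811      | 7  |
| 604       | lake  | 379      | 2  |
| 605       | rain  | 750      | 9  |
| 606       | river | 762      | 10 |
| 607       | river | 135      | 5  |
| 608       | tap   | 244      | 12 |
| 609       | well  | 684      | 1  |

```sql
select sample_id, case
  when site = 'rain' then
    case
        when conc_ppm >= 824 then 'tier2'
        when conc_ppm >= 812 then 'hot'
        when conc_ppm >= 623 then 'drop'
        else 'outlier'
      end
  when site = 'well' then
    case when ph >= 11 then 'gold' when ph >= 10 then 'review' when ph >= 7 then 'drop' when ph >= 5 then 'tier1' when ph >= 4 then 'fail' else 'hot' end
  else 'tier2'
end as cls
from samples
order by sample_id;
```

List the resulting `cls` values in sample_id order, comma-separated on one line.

outlier, gold, outlier, tier2, tier2, drop, tier2, tier2, tier2, hot

sample_id=600: site='rain' → inner[ELSE] → outlier
sample_id=601: site='well' → inner[ph >= 11] → gold
sample_id=602: site='rain' → inner[ELSE] → outlier
sample_id=603: site='sea' → outer ELSE → tier2
sample_id=604: site='lake' → outer ELSE → tier2
sample_id=605: site='rain' → inner[conc_ppm >= 623] → drop
sample_id=606: site='river' → outer ELSE → tier2
sample_id=607: site='river' → outer ELSE → tier2
sample_id=608: site='tap' → outer ELSE → tier2
sample_id=609: site='well' → inner[ELSE] → hot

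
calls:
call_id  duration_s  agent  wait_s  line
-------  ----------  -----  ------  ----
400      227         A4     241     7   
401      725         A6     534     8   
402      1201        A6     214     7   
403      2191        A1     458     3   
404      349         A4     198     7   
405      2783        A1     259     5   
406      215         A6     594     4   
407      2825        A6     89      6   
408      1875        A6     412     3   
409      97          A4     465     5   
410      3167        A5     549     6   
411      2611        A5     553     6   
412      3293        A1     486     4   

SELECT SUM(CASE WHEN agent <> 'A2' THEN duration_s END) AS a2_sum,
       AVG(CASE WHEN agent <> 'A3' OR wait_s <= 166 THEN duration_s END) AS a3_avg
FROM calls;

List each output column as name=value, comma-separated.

[a2_sum: agent <> 'A2']
call_id=400: ✓ → 227
call_id=401: ✓ → 725
call_id=402: ✓ → 1201
call_id=403: ✓ → 2191
call_id=404: ✓ → 349
call_id=405: ✓ → 2783
call_id=406: ✓ → 215
call_id=407: ✓ → 2825
call_id=408: ✓ → 1875
call_id=409: ✓ → 97
call_id=410: ✓ → 3167
call_id=411: ✓ → 2611
call_id=412: ✓ → 3293
a2_sum = 227 + 725 + 1201 + 2191 + 349 + 2783 + 215 + 2825 + 1875 + 97 + 3167 + 2611 + 3293 = 21559
—
[a3_avg: agent <> 'A3' OR wait_s <= 166]
call_id=400: ✓ → 227
call_id=401: ✓ → 725
call_id=402: ✓ → 1201
call_id=403: ✓ → 2191
call_id=404: ✓ → 349
call_id=405: ✓ → 2783
call_id=406: ✓ → 215
call_id=407: ✓ → 2825
call_id=408: ✓ → 1875
call_id=409: ✓ → 97
call_id=410: ✓ → 3167
call_id=411: ✓ → 2611
call_id=412: ✓ → 3293
a3_avg = (227 + 725 + 1201 + 2191 + 349 + 2783 + 215 + 2825 + 1875 + 97 + 3167 + 2611 + 3293) / 13 = 1658.3846153846

a2_sum=21559, a3_avg=1658.3846153846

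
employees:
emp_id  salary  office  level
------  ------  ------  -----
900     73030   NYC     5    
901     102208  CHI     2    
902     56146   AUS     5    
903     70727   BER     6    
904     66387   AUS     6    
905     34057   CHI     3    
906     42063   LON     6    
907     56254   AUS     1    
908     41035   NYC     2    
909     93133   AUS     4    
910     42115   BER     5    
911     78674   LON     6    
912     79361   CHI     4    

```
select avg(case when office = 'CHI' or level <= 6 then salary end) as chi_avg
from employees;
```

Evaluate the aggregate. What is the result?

emp_id=900: ✓ → 73030
emp_id=901: ✓ → 102208
emp_id=902: ✓ → 56146
emp_id=903: ✓ → 70727
emp_id=904: ✓ → 66387
emp_id=905: ✓ → 34057
emp_id=906: ✓ → 42063
emp_id=907: ✓ → 56254
emp_id=908: ✓ → 41035
emp_id=909: ✓ → 93133
emp_id=910: ✓ → 42115
emp_id=911: ✓ → 78674
emp_id=912: ✓ → 79361
chi_avg = (73030 + 102208 + 56146 + 70727 + 66387 + 34057 + 42063 + 56254 + 41035 + 93133 + 42115 + 78674 + 79361) / 13 = 64245.3846153846

64245.3846153846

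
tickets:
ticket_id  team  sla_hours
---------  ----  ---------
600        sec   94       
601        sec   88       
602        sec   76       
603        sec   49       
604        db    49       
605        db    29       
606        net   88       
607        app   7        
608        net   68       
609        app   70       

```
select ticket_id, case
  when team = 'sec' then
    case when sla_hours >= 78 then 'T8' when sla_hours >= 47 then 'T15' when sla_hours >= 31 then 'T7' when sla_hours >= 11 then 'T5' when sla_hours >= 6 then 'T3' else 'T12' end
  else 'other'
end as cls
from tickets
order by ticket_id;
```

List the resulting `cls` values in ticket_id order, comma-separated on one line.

T8, T8, T15, T15, other, other, other, other, other, other

ticket_id=600: team='sec' → inner[sla_hours >= 78] → T8
ticket_id=601: team='sec' → inner[sla_hours >= 78] → T8
ticket_id=602: team='sec' → inner[sla_hours >= 47] → T15
ticket_id=603: team='sec' → inner[sla_hours >= 47] → T15
ticket_id=604: team='db' → outer ELSE → other
ticket_id=605: team='db' → outer ELSE → other
ticket_id=606: team='net' → outer ELSE → other
ticket_id=607: team='app' → outer ELSE → other
ticket_id=608: team='net' → outer ELSE → other
ticket_id=609: team='app' → outer ELSE → other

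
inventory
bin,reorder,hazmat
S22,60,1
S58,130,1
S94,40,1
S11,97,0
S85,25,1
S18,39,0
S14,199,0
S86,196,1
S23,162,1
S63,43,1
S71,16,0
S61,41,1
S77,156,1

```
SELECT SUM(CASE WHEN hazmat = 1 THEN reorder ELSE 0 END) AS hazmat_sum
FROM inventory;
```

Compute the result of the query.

853

bin=S22: ✓ → 60
bin=S58: ✓ → 130
bin=S94: ✓ → 40
bin=S11: ✗
bin=S85: ✓ → 25
bin=S18: ✗
bin=S14: ✗
bin=S86: ✓ → 196
bin=S23: ✓ → 162
bin=S63: ✓ → 43
bin=S71: ✗
bin=S61: ✓ → 41
bin=S77: ✓ → 156
hazmat_sum = 60 + 130 + 40 + 25 + 196 + 162 + 43 + 41 + 156 = 853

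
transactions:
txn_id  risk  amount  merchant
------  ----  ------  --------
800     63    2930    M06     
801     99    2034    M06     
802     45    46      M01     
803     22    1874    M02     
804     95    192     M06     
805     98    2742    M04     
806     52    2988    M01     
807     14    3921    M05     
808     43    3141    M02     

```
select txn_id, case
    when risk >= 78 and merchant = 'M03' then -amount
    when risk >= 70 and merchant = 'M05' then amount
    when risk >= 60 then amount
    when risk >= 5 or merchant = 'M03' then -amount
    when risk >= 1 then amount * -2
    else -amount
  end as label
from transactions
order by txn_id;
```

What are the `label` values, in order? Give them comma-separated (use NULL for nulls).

txn_id=800: risk >= 60 → 2930
txn_id=801: risk >= 60 → 2034
txn_id=802: risk >= 5 or merchant = 'M03' → -46
txn_id=803: risk >= 5 or merchant = 'M03' → -1874
txn_id=804: risk >= 60 → 192
txn_id=805: risk >= 60 → 2742
txn_id=806: risk >= 5 or merchant = 'M03' → -2988
txn_id=807: risk >= 5 or merchant = 'M03' → -3921
txn_id=808: risk >= 5 or merchant = 'M03' → -3141

2930, 2034, -46, -1874, 192, 2742, -2988, -3921, -3141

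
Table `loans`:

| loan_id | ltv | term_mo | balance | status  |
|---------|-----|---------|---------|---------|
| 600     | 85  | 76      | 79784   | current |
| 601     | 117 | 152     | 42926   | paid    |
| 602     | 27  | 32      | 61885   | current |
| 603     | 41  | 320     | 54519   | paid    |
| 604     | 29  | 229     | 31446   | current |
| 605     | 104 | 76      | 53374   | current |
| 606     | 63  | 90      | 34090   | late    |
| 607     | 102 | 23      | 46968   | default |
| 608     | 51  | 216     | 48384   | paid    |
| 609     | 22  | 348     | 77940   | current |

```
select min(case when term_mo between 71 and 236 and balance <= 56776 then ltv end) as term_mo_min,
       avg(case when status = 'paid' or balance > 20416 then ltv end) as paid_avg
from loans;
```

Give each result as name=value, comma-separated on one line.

term_mo_min=29, paid_avg=64.1

[term_mo_min: term_mo between 71 and 236 and balance <= 56776]
loan_id=600: ✗
loan_id=601: ✓ → 117
loan_id=602: ✗
loan_id=603: ✗
loan_id=604: ✓ → 29
loan_id=605: ✓ → 104
loan_id=606: ✓ → 63
loan_id=607: ✗
loan_id=608: ✓ → 51
loan_id=609: ✗
term_mo_min = MIN(117, 29, 104, 63, 51) = 29
—
[paid_avg: status = 'paid' or balance > 20416]
loan_id=600: ✓ → 85
loan_id=601: ✓ → 117
loan_id=602: ✓ → 27
loan_id=603: ✓ → 41
loan_id=604: ✓ → 29
loan_id=605: ✓ → 104
loan_id=606: ✓ → 63
loan_id=607: ✓ → 102
loan_id=608: ✓ → 51
loan_id=609: ✓ → 22
paid_avg = (85 + 117 + 27 + 41 + 29 + 104 + 63 + 102 + 51 + 22) / 10 = 64.1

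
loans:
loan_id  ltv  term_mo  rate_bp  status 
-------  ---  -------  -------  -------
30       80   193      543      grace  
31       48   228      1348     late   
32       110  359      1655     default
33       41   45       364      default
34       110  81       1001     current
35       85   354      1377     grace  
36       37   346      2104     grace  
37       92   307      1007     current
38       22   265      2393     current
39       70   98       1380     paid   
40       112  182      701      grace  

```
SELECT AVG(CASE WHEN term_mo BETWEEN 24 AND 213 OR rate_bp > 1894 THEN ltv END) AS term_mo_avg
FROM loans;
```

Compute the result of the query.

loan_id=30: ✓ → 80
loan_id=31: ✗
loan_id=32: ✗
loan_id=33: ✓ → 41
loan_id=34: ✓ → 110
loan_id=35: ✗
loan_id=36: ✓ → 37
loan_id=37: ✗
loan_id=38: ✓ → 22
loan_id=39: ✓ → 70
loan_id=40: ✓ → 112
term_mo_avg = (80 + 41 + 110 + 37 + 22 + 70 + 112) / 7 = 67.4285714286

67.4285714286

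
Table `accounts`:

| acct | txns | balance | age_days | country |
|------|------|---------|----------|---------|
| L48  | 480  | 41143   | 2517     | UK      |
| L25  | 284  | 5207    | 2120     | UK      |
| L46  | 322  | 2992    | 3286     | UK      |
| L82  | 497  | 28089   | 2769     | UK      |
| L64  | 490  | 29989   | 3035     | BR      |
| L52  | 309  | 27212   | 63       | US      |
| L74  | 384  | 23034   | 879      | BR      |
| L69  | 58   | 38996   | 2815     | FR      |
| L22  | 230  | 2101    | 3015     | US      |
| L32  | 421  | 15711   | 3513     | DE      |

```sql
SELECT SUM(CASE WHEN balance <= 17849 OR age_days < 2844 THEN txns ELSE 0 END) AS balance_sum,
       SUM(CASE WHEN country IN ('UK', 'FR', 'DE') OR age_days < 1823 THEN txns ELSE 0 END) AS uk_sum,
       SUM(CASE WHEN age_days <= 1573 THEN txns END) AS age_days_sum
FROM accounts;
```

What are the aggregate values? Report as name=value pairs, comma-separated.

balance_sum=2985, uk_sum=2755, age_days_sum=693

[balance_sum: balance <= 17849 OR age_days < 2844]
acct=L48: ✓ → 480
acct=L25: ✓ → 284
acct=L46: ✓ → 322
acct=L82: ✓ → 497
acct=L64: ✗
acct=L52: ✓ → 309
acct=L74: ✓ → 384
acct=L69: ✓ → 58
acct=L22: ✓ → 230
acct=L32: ✓ → 421
balance_sum = 480 + 284 + 322 + 497 + 309 + 384 + 58 + 230 + 421 = 2985
—
[uk_sum: country IN ('UK', 'FR', 'DE') OR age_days < 1823]
acct=L48: ✓ → 480
acct=L25: ✓ → 284
acct=L46: ✓ → 322
acct=L82: ✓ → 497
acct=L64: ✗
acct=L52: ✓ → 309
acct=L74: ✓ → 384
acct=L69: ✓ → 58
acct=L22: ✗
acct=L32: ✓ → 421
uk_sum = 480 + 284 + 322 + 497 + 309 + 384 + 58 + 421 = 2755
—
[age_days_sum: age_days <= 1573]
acct=L48: ✗
acct=L25: ✗
acct=L46: ✗
acct=L82: ✗
acct=L64: ✗
acct=L52: ✓ → 309
acct=L74: ✓ → 384
acct=L69: ✗
acct=L22: ✗
acct=L32: ✗
age_days_sum = 309 + 384 = 693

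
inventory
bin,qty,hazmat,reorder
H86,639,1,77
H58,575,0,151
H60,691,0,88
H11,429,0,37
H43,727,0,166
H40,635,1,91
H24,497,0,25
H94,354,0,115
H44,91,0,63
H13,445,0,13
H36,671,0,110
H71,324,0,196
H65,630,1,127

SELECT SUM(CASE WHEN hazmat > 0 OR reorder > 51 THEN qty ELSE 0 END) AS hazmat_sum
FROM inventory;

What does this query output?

5337

bin=H86: ✓ → 639
bin=H58: ✓ → 575
bin=H60: ✓ → 691
bin=H11: ✗
bin=H43: ✓ → 727
bin=H40: ✓ → 635
bin=H24: ✗
bin=H94: ✓ → 354
bin=H44: ✓ → 91
bin=H13: ✗
bin=H36: ✓ → 671
bin=H71: ✓ → 324
bin=H65: ✓ → 630
hazmat_sum = 639 + 575 + 691 + 727 + 635 + 354 + 91 + 671 + 324 + 630 = 5337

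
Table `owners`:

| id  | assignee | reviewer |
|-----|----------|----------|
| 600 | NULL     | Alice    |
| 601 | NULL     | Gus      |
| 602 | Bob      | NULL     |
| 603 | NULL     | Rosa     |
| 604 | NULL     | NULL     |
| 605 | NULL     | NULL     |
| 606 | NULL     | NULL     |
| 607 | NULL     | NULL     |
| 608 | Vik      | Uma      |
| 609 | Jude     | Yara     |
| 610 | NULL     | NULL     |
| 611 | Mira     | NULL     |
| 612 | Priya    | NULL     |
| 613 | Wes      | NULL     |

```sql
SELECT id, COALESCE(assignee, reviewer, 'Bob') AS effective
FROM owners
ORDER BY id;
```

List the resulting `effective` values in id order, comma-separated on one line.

Alice, Gus, Bob, Rosa, Bob, Bob, Bob, Bob, Vik, Jude, Bob, Mira, Priya, Wes

id=600: assignee=NULL, reviewer=Alice → Alice
id=601: assignee=NULL, reviewer=Gus → Gus
id=602: assignee=Bob → Bob
id=603: assignee=NULL, reviewer=Rosa → Rosa
id=604: assignee=NULL, reviewer=NULL, → literal Bob → Bob
id=605: assignee=NULL, reviewer=NULL, → literal Bob → Bob
id=606: assignee=NULL, reviewer=NULL, → literal Bob → Bob
id=607: assignee=NULL, reviewer=NULL, → literal Bob → Bob
id=608: assignee=Vik → Vik
id=609: assignee=Jude → Jude
id=610: assignee=NULL, reviewer=NULL, → literal Bob → Bob
id=611: assignee=Mira → Mira
id=612: assignee=Priya → Priya
id=613: assignee=Wes → Wes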